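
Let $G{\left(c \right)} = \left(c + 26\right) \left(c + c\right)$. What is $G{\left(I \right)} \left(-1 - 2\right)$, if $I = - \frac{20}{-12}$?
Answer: $- \frac{830}{3} \approx -276.67$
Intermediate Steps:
$I = \frac{5}{3}$ ($I = \left(-20\right) \left(- \frac{1}{12}\right) = \frac{5}{3} \approx 1.6667$)
$G{\left(c \right)} = 2 c \left(26 + c\right)$ ($G{\left(c \right)} = \left(26 + c\right) 2 c = 2 c \left(26 + c\right)$)
$G{\left(I \right)} \left(-1 - 2\right) = 2 \cdot \frac{5}{3} \left(26 + \frac{5}{3}\right) \left(-1 - 2\right) = 2 \cdot \frac{5}{3} \cdot \frac{83}{3} \left(-1 - 2\right) = \frac{830}{9} \left(-3\right) = - \frac{830}{3}$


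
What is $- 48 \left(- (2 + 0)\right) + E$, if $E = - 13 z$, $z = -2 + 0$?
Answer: $122$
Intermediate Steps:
$z = -2$
$E = 26$ ($E = \left(-13\right) \left(-2\right) = 26$)
$- 48 \left(- (2 + 0)\right) + E = - 48 \left(- (2 + 0)\right) + 26 = - 48 \left(\left(-1\right) 2\right) + 26 = \left(-48\right) \left(-2\right) + 26 = 96 + 26 = 122$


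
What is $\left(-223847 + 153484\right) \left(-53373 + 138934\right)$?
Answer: $-6020328643$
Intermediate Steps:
$\left(-223847 + 153484\right) \left(-53373 + 138934\right) = \left(-70363\right) 85561 = -6020328643$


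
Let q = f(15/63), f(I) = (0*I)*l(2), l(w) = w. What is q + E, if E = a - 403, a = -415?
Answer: -818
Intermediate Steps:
E = -818 (E = -415 - 403 = -818)
f(I) = 0 (f(I) = (0*I)*2 = 0*2 = 0)
q = 0
q + E = 0 - 818 = -818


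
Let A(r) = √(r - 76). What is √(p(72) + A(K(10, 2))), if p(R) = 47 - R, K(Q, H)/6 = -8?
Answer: √(-25 + 2*I*√31) ≈ 1.0881 + 5.117*I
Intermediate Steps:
K(Q, H) = -48 (K(Q, H) = 6*(-8) = -48)
A(r) = √(-76 + r)
√(p(72) + A(K(10, 2))) = √((47 - 1*72) + √(-76 - 48)) = √((47 - 72) + √(-124)) = √(-25 + 2*I*√31)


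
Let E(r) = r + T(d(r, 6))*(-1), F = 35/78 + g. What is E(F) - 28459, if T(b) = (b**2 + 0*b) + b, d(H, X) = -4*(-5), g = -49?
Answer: -2256349/78 ≈ -28928.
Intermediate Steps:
d(H, X) = 20
F = -3787/78 (F = 35/78 - 49 = -3787/78 ≈ -48.551)
T(b) = b + b**2 (T(b) = (b**2 + 0) + b = b**2 + b = b + b**2)
E(r) = -420 + r (E(r) = r + (20*(1 + 20))*(-1) = r + (20*21)*(-1) = r + 420*(-1) = r - 420 = -420 + r)
E(F) - 28459 = (-420 - 3787/78) - 28459 = -36547/78 - 28459 = -2256349/78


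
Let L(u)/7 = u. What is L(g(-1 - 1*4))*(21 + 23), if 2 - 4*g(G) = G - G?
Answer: 154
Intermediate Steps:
g(G) = 1/2 (g(G) = 1/2 - (G - G)/4 = 1/2 - 1/4*0 = 1/2 + 0 = 1/2)
L(u) = 7*u
L(g(-1 - 1*4))*(21 + 23) = (7*(1/2))*(21 + 23) = (7/2)*44 = 154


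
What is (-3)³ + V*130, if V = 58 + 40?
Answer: 12713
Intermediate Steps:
V = 98
(-3)³ + V*130 = (-3)³ + 98*130 = -27 + 12740 = 12713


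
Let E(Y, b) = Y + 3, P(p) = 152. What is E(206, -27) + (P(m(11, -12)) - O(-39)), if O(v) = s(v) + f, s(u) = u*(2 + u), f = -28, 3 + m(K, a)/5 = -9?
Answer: -1054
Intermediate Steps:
m(K, a) = -60 (m(K, a) = -15 + 5*(-9) = -15 - 45 = -60)
E(Y, b) = 3 + Y
O(v) = -28 + v*(2 + v) (O(v) = v*(2 + v) - 28 = -28 + v*(2 + v))
E(206, -27) + (P(m(11, -12)) - O(-39)) = (3 + 206) + (152 - (-28 - 39*(2 - 39))) = 209 + (152 - (-28 - 39*(-37))) = 209 + (152 - (-28 + 1443)) = 209 + (152 - 1*1415) = 209 + (152 - 1415) = 209 - 1263 = -1054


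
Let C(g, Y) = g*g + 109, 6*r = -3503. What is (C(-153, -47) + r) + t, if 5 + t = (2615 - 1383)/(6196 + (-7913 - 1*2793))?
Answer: 28202539/1230 ≈ 22929.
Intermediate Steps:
r = -3503/6 (r = (1/6)*(-3503) = -3503/6 ≈ -583.83)
t = -1081/205 (t = -5 + (2615 - 1383)/(6196 + (-7913 - 1*2793)) = -5 + 1232/(6196 + (-7913 - 2793)) = -5 + 1232/(6196 - 10706) = -5 + 1232/(-4510) = -5 + 1232*(-1/4510) = -5 - 56/205 = -1081/205 ≈ -5.2732)
C(g, Y) = 109 + g**2 (C(g, Y) = g**2 + 109 = 109 + g**2)
(C(-153, -47) + r) + t = ((109 + (-153)**2) - 3503/6) - 1081/205 = ((109 + 23409) - 3503/6) - 1081/205 = (23518 - 3503/6) - 1081/205 = 137605/6 - 1081/205 = 28202539/1230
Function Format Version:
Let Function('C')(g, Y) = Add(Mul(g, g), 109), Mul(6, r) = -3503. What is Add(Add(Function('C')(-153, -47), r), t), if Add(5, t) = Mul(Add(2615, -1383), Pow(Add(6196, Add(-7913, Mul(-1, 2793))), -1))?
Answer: Rational(28202539, 1230) ≈ 22929.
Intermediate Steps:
r = Rational(-3503, 6) (r = Mul(Rational(1, 6), -3503) = Rational(-3503, 6) ≈ -583.83)
t = Rational(-1081, 205) (t = Add(-5, Mul(Add(2615, -1383), Pow(Add(6196, Add(-7913, Mul(-1, 2793))), -1))) = Add(-5, Mul(1232, Pow(Add(6196, Add(-7913, -2793)), -1))) = Add(-5, Mul(1232, Pow(Add(6196, -10706), -1))) = Add(-5, Mul(1232, Pow(-4510, -1))) = Add(-5, Mul(1232, Rational(-1, 4510))) = Add(-5, Rational(-56, 205)) = Rational(-1081, 205) ≈ -5.2732)
Function('C')(g, Y) = Add(109, Pow(g, 2)) (Function('C')(g, Y) = Add(Pow(g, 2), 109) = Add(109, Pow(g, 2)))
Add(Add(Function('C')(-153, -47), r), t) = Add(Add(Add(109, Pow(-153, 2)), Rational(-3503, 6)), Rational(-1081, 205)) = Add(Add(Add(109, 23409), Rational(-3503, 6)), Rational(-1081, 205)) = Add(Add(23518, Rational(-3503, 6)), Rational(-1081, 205)) = Add(Rational(137605, 6), Rational(-1081, 205)) = Rational(28202539, 1230)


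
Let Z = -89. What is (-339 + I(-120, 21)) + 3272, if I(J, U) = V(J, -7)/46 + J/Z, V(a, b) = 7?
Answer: 12013845/4094 ≈ 2934.5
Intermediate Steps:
I(J, U) = 7/46 - J/89 (I(J, U) = 7/46 + J/(-89) = 7*(1/46) + J*(-1/89) = 7/46 - J/89)
(-339 + I(-120, 21)) + 3272 = (-339 + (7/46 - 1/89*(-120))) + 3272 = (-339 + (7/46 + 120/89)) + 3272 = (-339 + 6143/4094) + 3272 = -1381723/4094 + 3272 = 12013845/4094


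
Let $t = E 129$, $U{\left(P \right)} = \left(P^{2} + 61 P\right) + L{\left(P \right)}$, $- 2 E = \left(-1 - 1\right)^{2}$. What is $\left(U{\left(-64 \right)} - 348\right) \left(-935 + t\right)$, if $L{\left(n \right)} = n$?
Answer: $262460$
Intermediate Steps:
$E = -2$ ($E = - \frac{\left(-1 - 1\right)^{2}}{2} = - \frac{\left(-2\right)^{2}}{2} = \left(- \frac{1}{2}\right) 4 = -2$)
$U{\left(P \right)} = P^{2} + 62 P$ ($U{\left(P \right)} = \left(P^{2} + 61 P\right) + P = P^{2} + 62 P$)
$t = -258$ ($t = \left(-2\right) 129 = -258$)
$\left(U{\left(-64 \right)} - 348\right) \left(-935 + t\right) = \left(- 64 \left(62 - 64\right) - 348\right) \left(-935 - 258\right) = \left(\left(-64\right) \left(-2\right) - 348\right) \left(-1193\right) = \left(128 - 348\right) \left(-1193\right) = \left(-220\right) \left(-1193\right) = 262460$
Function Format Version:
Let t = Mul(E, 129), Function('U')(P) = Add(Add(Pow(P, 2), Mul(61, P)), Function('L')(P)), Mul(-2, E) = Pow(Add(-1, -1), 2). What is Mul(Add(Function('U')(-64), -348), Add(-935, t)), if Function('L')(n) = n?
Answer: 262460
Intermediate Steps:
E = -2 (E = Mul(Rational(-1, 2), Pow(Add(-1, -1), 2)) = Mul(Rational(-1, 2), Pow(-2, 2)) = Mul(Rational(-1, 2), 4) = -2)
Function('U')(P) = Add(Pow(P, 2), Mul(62, P)) (Function('U')(P) = Add(Add(Pow(P, 2), Mul(61, P)), P) = Add(Pow(P, 2), Mul(62, P)))
t = -258 (t = Mul(-2, 129) = -258)
Mul(Add(Function('U')(-64), -348), Add(-935, t)) = Mul(Add(Mul(-64, Add(62, -64)), -348), Add(-935, -258)) = Mul(Add(Mul(-64, -2), -348), -1193) = Mul(Add(128, -348), -1193) = Mul(-220, -1193) = 262460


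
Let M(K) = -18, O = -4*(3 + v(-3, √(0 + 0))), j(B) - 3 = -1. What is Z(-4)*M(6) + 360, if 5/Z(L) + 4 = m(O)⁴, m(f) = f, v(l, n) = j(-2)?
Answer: 9599745/26666 ≈ 360.00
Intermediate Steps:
j(B) = 2 (j(B) = 3 - 1 = 2)
v(l, n) = 2
O = -20 (O = -4*(3 + 2) = -4*5 = -20)
Z(L) = 5/159996 (Z(L) = 5/(-4 + (-20)⁴) = 5/(-4 + 160000) = 5/159996)
Z(-4)*M(6) + 360 = (5/159996)*(-18) + 360 = -15/26666 + 360 = 9599745/26666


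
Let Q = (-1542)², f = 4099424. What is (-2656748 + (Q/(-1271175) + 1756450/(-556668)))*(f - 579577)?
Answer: -1102872529245044920910299/117937074150 ≈ -9.3514e+12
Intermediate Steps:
Q = 2377764
(-2656748 + (Q/(-1271175) + 1756450/(-556668)))*(f - 579577) = (-2656748 + (2377764/(-1271175) + 1756450/(-556668)))*(4099424 - 579577) = (-2656748 + (2377764*(-1/1271175) + 1756450*(-1/556668)))*3519847 = (-2656748 + (-792588/423725 - 878225/278334))*3519847 = (-2656748 - 592730076517/117937074150)*3519847 = -313329678603940717/117937074150*3519847 = -1102872529245044920910299/117937074150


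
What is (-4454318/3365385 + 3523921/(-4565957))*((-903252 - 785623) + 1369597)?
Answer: 3426659151741830086/5122067732815 ≈ 6.6900e+5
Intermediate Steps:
(-4454318/3365385 + 3523921/(-4565957))*((-903252 - 785623) + 1369597) = (-4454318*1/3365385 + 3523921*(-1/4565957))*(-1688875 + 1369597) = (-4454318/3365385 - 3523921/4565957)*(-319278) = -32197575326911/15366203198445*(-319278) = 3426659151741830086/5122067732815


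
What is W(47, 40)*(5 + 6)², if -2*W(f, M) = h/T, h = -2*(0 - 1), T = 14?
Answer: -121/14 ≈ -8.6429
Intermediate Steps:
h = 2 (h = -2*(-1) = 2)
W(f, M) = -1/14
W(47, 40)*(5 + 6)² = -(5 + 6)²/14 = -1/14*11² = -1/14*121 = -121/14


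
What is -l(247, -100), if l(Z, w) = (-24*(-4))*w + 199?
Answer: 9401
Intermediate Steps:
l(Z, w) = 199 + 96*w (l(Z, w) = 96*w + 199 = 199 + 96*w)
-l(247, -100) = -(199 + 96*(-100)) = -(199 - 9600) = -1*(-9401) = 9401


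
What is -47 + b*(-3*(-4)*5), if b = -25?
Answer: -1547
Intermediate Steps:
-47 + b*(-3*(-4)*5) = -47 - 25*(-3*(-4))*5 = -47 - 300*5 = -47 - 25*60 = -47 - 1500 = -1547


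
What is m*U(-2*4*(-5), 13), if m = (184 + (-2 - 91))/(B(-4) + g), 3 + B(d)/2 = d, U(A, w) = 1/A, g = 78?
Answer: 91/2560 ≈ 0.035547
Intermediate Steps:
U(A, w) = 1/A
B(d) = -6 + 2*d
m = 91/64 (m = (184 + (-2 - 91))/((-6 + 2*(-4)) + 78) = (184 - 93)/((-6 - 8) + 78) = 91/(-14 + 78) = 91/64 ≈ 1.4219)
m*U(-2*4*(-5), 13) = 91/(64*((-2*4*(-5)))) = 91/(64*((-8*(-5)))) = (91/64)/40 = (91/64)*(1/40) = 91/2560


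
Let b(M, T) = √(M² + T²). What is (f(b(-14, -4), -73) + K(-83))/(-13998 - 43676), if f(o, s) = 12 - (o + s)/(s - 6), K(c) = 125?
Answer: -5375/2278123 - √53/2278123 ≈ -0.0023626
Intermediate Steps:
f(o, s) = 12 - (o + s)/(-6 + s)
(f(b(-14, -4), -73) + K(-83))/(-13998 - 43676) = ((-72 - √((-14)² + (-4)²) + 11*(-73))/(-6 - 73) + 125)/(-13998 - 43676) = ((-72 - √(196 + 16) - 803)/(-79) + 125)/(-57674) = (-(-72 - √212 - 803)/79 + 125)*(-1/57674) = (-(-72 - 2*√53 - 803)/79 + 125)*(-1/57674) = (-(-875 - 2*√53)/79 + 125)*(-1/57674) = ((875/79 + 2*√53/79) + 125)*(-1/57674) = (10750/79 + 2*√53/79)*(-1/57674) = -5375/2278123 - √53/2278123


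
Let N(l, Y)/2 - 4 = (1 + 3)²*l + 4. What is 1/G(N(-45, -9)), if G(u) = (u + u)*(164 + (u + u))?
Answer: 1/7644032 ≈ 1.3082e-7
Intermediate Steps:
N(l, Y) = 16 + 32*l (N(l, Y) = 8 + 2*((1 + 3)²*l + 4) = 8 + 2*(4²*l + 4) = 8 + 2*(16*l + 4) = 8 + 2*(4 + 16*l) = 8 + (8 + 32*l) = 16 + 32*l)
G(u) = 2*u*(164 + 2*u) (G(u) = (2*u)*(164 + 2*u) = 2*u*(164 + 2*u))
1/G(N(-45, -9)) = 1/(4*(16 + 32*(-45))*(82 + (16 + 32*(-45)))) = 1/(4*(16 - 1440)*(82 + (16 - 1440))) = 1/(4*(-1424)*(82 - 1424)) = 1/(4*(-1424)*(-1342)) = 1/7644032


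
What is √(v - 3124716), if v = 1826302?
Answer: I*√1298414 ≈ 1139.5*I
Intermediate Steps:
√(v - 3124716) = √(1826302 - 3124716) = √(-1298414) = I*√1298414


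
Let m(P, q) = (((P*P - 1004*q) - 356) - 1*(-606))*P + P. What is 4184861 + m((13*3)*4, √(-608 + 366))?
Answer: 8020433 - 1722864*I*√2 ≈ 8.0204e+6 - 2.4365e+6*I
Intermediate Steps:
m(P, q) = P + P*(250 + P² - 1004*q) (m(P, q) = (((P² - 1004*q) - 356) + 606)*P + P = ((-356 + P² - 1004*q) + 606)*P + P = (250 + P² - 1004*q)*P + P = P*(250 + P² - 1004*q) + P = P + P*(250 + P² - 1004*q))
4184861 + m((13*3)*4, √(-608 + 366)) = 4184861 + ((13*3)*4)*(251 + ((13*3)*4)² - 1004*√(-608 + 366)) = 4184861 + (39*4)*(251 + (39*4)² - 11044*I*√2) = 4184861 + 156*(251 + 156² - 11044*I*√2) = 4184861 + 156*(251 + 24336 - 11044*I*√2) = 4184861 + 156*(24587 - 11044*I*√2) = 4184861 + (3835572 - 1722864*I*√2) = 8020433 - 1722864*I*√2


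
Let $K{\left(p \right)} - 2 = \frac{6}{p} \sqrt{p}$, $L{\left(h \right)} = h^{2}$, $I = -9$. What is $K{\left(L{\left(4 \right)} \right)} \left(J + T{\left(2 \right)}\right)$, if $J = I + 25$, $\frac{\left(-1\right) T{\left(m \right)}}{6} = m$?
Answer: $14$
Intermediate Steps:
$K{\left(p \right)} = 2 + \frac{6}{\sqrt{p}}$ ($K{\left(p \right)} = 2 + \frac{6}{p} \sqrt{p} = 2 + \frac{6}{\sqrt{p}}$)
$T{\left(m \right)} = - 6 m$
$J = 16$ ($J = -9 + 25 = 16$)
$K{\left(L{\left(4 \right)} \right)} \left(J + T{\left(2 \right)}\right) = \left(2 + \frac{6}{4}\right) \left(16 - 12\right) = \left(2 + 6 \cdot \frac{1}{4}\right) 4 = \left(2 + \frac{3}{2}\right) 4 = \frac{7}{2} \cdot 4 = 14$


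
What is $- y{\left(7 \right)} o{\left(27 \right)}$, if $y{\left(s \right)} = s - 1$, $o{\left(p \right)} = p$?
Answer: $-162$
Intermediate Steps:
$y{\left(s \right)} = -1 + s$
$- y{\left(7 \right)} o{\left(27 \right)} = - \left(-1 + 7\right) 27 = - 6 \cdot 27 = \left(-1\right) 162 = -162$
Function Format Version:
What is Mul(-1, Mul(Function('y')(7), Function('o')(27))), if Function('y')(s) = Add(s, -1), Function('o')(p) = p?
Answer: -162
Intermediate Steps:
Function('y')(s) = Add(-1, s)
Mul(-1, Mul(Function('y')(7), Function('o')(27))) = Mul(-1, Mul(Add(-1, 7), 27)) = Mul(-1, Mul(6, 27)) = Mul(-1, 162) = -162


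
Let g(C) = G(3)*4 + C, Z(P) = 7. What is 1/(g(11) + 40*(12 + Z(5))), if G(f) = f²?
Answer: 1/807 ≈ 0.0012392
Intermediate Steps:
g(C) = 36 + C (g(C) = 3²*4 + C = 9*4 + C = 36 + C)
1/(g(11) + 40*(12 + Z(5))) = 1/((36 + 11) + 40*(12 + 7)) = 1/(47 + 40*19) = 1/(47 + 760) = 1/807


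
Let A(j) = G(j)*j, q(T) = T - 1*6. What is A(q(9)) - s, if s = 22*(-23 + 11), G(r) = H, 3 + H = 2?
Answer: 261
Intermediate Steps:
H = -1 (H = -3 + 2 = -1)
G(r) = -1
q(T) = -6 + T (q(T) = T - 6 = -6 + T)
A(j) = -j
s = -264 (s = 22*(-12) = -264)
A(q(9)) - s = -(-6 + 9) - 1*(-264) = -1*3 + 264 = -3 + 264 = 261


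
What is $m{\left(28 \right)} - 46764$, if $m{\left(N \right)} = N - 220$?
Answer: $-46956$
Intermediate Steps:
$m{\left(N \right)} = -220 + N$
$m{\left(28 \right)} - 46764 = \left(-220 + 28\right) - 46764 = -192 - 46764 = -46956$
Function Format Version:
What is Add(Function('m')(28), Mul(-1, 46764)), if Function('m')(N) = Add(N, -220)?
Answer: -46956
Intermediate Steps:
Function('m')(N) = Add(-220, N)
Add(Function('m')(28), Mul(-1, 46764)) = Add(Add(-220, 28), Mul(-1, 46764)) = Add(-192, -46764) = -46956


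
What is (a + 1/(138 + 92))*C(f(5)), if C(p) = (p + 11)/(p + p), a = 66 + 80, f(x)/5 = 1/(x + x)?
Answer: 33581/20 ≈ 1679.1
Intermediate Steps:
f(x) = 5/(2*x) (f(x) = 5/(x + x) = 5/((2*x)) = 5*(1/(2*x)) = 5/(2*x))
a = 146
C(p) = (11 + p)/(2*p) (C(p) = (11 + p)/((2*p)) = (11 + p)*(1/(2*p)) = (11 + p)/(2*p))
(a + 1/(138 + 92))*C(f(5)) = (146 + 1/(138 + 92))*((11 + (5/2)/5)/(2*(((5/2)/5)))) = (146 + 1/230)*((11 + (5/2)*(⅕))/(2*(((5/2)*(⅕))))) = (146 + 1/230)*((11 + ½)/(2*(½))) = 33581*((½)*2*(23/2))/230 = (33581/230)*(23/2) = 33581/20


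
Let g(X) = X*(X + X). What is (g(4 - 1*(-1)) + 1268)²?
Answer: 1737124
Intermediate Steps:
g(X) = 2*X² (g(X) = X*(2*X) = 2*X²)
(g(4 - 1*(-1)) + 1268)² = (2*(4 - 1*(-1))² + 1268)² = (2*(4 + 1)² + 1268)² = (2*5² + 1268)² = (2*25 + 1268)² = (50 + 1268)² = 1318² = 1737124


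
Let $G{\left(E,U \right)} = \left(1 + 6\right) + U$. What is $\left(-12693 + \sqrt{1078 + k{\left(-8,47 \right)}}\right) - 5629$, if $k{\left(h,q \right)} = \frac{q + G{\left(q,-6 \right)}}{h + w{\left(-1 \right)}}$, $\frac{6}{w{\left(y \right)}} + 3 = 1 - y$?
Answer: $-18322 + \frac{\sqrt{52654}}{7} \approx -18289.0$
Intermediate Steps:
$G{\left(E,U \right)} = 7 + U$
$w{\left(y \right)} = \frac{6}{-2 - y}$ ($w{\left(y \right)} = \frac{6}{-3 - \left(-1 + y\right)} = \frac{6}{-2 - y}$)
$k{\left(h,q \right)} = \frac{1 + q}{-6 + h}$ ($k{\left(h,q \right)} = \frac{q + \left(7 - 6\right)}{h - \frac{6}{2 - 1}} = \frac{q + 1}{h - \frac{6}{1}} = \frac{1 + q}{h - 6} = \frac{1 + q}{-6 + h}$)
$\left(-12693 + \sqrt{1078 + k{\left(-8,47 \right)}}\right) - 5629 = \left(-12693 + \sqrt{1078 + \frac{1 + 47}{-6 - 8}}\right) - 5629 = \left(-12693 + \sqrt{1078 + \frac{1}{-14} \cdot 48}\right) - 5629 = \left(-12693 + \sqrt{1078 - \frac{24}{7}}\right) - 5629 = \left(-12693 + \sqrt{\frac{7522}{7}}\right) - 5629 = \left(-12693 + \frac{\sqrt{52654}}{7}\right) - 5629 = -18322 + \frac{\sqrt{52654}}{7}$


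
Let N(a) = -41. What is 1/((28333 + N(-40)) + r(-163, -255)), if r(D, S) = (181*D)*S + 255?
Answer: 1/7551812 ≈ 1.3242e-7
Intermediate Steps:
r(D, S) = 255 + 181*D*S (r(D, S) = 181*D*S + 255 = 255 + 181*D*S)
1/((28333 + N(-40)) + r(-163, -255)) = 1/((28333 - 41) + (255 + 181*(-163)*(-255))) = 1/(28292 + (255 + 7523265)) = 1/(28292 + 7523520) = 1/7551812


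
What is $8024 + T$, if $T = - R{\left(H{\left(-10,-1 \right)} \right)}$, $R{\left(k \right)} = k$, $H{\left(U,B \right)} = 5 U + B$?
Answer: $8075$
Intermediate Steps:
$H{\left(U,B \right)} = B + 5 U$
$T = 51$ ($T = - (-1 + 5 \left(-10\right)) = - (-1 - 50) = \left(-1\right) \left(-51\right) = 51$)
$8024 + T = 8024 + 51 = 8075$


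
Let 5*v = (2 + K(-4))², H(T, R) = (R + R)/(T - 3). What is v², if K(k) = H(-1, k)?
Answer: 256/25 ≈ 10.240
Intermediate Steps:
H(T, R) = 2*R/(-3 + T) (H(T, R) = (2*R)/(-3 + T) = 2*R/(-3 + T))
K(k) = -k/2 (K(k) = 2*k/(-3 - 1) = 2*k/(-4) = 2*k*(-¼) = -k/2)
v = 16/5 (v = (2 - ½*(-4))²/5 = (2 + 2)²/5 = (⅕)*4² = (⅕)*16 = 16/5 ≈ 3.2000)
v² = (16/5)² = 256/25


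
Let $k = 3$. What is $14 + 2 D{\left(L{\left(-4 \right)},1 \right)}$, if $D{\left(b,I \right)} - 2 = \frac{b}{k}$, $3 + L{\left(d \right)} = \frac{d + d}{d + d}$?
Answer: $\frac{50}{3} \approx 16.667$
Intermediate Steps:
$L{\left(d \right)} = -2$ ($L{\left(d \right)} = -3 + \frac{d + d}{d + d} = -3 + \frac{2 d}{2 d} = -3 + 2 d \frac{1}{2 d} = -3 + 1 = -2$)
$D{\left(b,I \right)} = 2 + \frac{b}{3}$
$14 + 2 D{\left(L{\left(-4 \right)},1 \right)} = 14 + 2 \left(2 + \frac{1}{3} \left(-2\right)\right) = 14 + 2 \left(2 - \frac{2}{3}\right) = 14 + 2 \cdot \frac{4}{3} = 14 + \frac{8}{3} = \frac{50}{3}$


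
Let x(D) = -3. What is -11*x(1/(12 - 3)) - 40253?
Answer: -40220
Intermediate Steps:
-11*x(1/(12 - 3)) - 40253 = -11*(-3) - 40253 = 33 - 40253 = -40220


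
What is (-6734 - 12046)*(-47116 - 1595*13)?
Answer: 1274241780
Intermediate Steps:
(-6734 - 12046)*(-47116 - 1595*13) = -18780*(-47116 - 20735) = -18780*(-67851) = 1274241780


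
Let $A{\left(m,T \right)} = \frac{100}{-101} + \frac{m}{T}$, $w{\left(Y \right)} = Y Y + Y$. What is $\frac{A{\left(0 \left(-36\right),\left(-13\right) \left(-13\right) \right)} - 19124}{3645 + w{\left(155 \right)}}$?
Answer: $- \frac{1931624}{2810325} \approx -0.68733$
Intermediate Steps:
$w{\left(Y \right)} = Y + Y^{2}$ ($w{\left(Y \right)} = Y^{2} + Y = Y + Y^{2}$)
$A{\left(m,T \right)} = - \frac{100}{101} + \frac{m}{T}$ ($A{\left(m,T \right)} = 100 \left(- \frac{1}{101}\right) + \frac{m}{T} = - \frac{100}{101} + \frac{m}{T}$)
$\frac{A{\left(0 \left(-36\right),\left(-13\right) \left(-13\right) \right)} - 19124}{3645 + w{\left(155 \right)}} = \frac{\left(- \frac{100}{101} + \frac{0 \left(-36\right)}{\left(-13\right) \left(-13\right)}\right) - 19124}{3645 + 155 \left(1 + 155\right)} = \frac{\left(- \frac{100}{101} + \frac{0}{169}\right) - 19124}{3645 + 155 \cdot 156} = \frac{\left(- \frac{100}{101} + 0 \cdot \frac{1}{169}\right) - 19124}{3645 + 24180} = \frac{\left(- \frac{100}{101} + 0\right) - 19124}{27825} = \left(- \frac{100}{101} - 19124\right) \frac{1}{27825} = \left(- \frac{1931624}{101}\right) \frac{1}{27825} = - \frac{1931624}{2810325}$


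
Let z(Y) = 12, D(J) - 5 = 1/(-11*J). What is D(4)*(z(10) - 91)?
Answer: -17301/44 ≈ -393.20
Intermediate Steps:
D(J) = 5 - 1/(11*J) (D(J) = 5 + 1/(-11*J) = 5 - 1/(11*J))
D(4)*(z(10) - 91) = (5 - 1/11/4)*(12 - 91) = (5 - 1/11*1/4)*(-79) = (5 - 1/44)*(-79) = (219/44)*(-79) = -17301/44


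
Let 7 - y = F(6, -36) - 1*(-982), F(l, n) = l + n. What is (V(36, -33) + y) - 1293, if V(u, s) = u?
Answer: -2202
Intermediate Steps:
y = -945 (y = 7 - ((6 - 36) - 1*(-982)) = 7 - (-30 + 982) = 7 - 1*952 = 7 - 952 = -945)
(V(36, -33) + y) - 1293 = (36 - 945) - 1293 = -909 - 1293 = -2202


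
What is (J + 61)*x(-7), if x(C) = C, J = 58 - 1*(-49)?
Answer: -1176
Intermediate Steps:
J = 107 (J = 58 + 49 = 107)
(J + 61)*x(-7) = (107 + 61)*(-7) = 168*(-7) = -1176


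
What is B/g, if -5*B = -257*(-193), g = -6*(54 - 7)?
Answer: 49601/1410 ≈ 35.178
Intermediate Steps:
g = -282 (g = -6*47 = -282)
B = -49601/5 (B = -(-257)*(-193)/5 = -⅕*49601 = -49601/5 ≈ -9920.2)
B/g = -49601/5/(-282) = -49601/5*(-1/282) = 49601/1410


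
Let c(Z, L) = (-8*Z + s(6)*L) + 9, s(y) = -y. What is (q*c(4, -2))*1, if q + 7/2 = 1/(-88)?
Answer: 309/8 ≈ 38.625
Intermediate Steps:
q = -309/88 (q = -7/2 + 1/(-88) = -7/2 - 1/88 = -309/88 ≈ -3.5114)
c(Z, L) = 9 - 8*Z - 6*L (c(Z, L) = (-8*Z + (-1*6)*L) + 9 = (-8*Z - 6*L) + 9 = 9 - 8*Z - 6*L)
(q*c(4, -2))*1 = -309*(9 - 8*4 - 6*(-2))/88*1 = -309*(9 - 32 + 12)/88*1 = -309/88*(-11)*1 = (309/8)*1 = 309/8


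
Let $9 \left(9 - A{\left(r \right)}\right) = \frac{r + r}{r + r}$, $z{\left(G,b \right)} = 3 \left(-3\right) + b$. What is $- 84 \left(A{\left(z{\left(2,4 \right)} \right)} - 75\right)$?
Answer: $\frac{16660}{3} \approx 5553.3$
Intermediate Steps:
$z{\left(G,b \right)} = -9 + b$
$A{\left(r \right)} = \frac{80}{9}$ ($A{\left(r \right)} = 9 - \frac{\left(r + r\right) \frac{1}{r + r}}{9} = 9 - \frac{2 r \frac{1}{2 r}}{9} = 9 - \frac{1}{9} = \frac{80}{9}$)
$- 84 \left(A{\left(z{\left(2,4 \right)} \right)} - 75\right) = - 84 \left(\frac{80}{9} - 75\right) = \left(-84\right) \left(- \frac{595}{9}\right) = \frac{16660}{3}$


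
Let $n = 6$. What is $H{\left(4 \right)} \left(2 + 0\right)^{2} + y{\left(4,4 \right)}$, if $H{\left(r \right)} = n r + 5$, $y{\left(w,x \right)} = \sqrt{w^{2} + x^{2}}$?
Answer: $116 + 4 \sqrt{2} \approx 121.66$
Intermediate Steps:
$H{\left(r \right)} = 5 + 6 r$ ($H{\left(r \right)} = 6 r + 5 = 5 + 6 r$)
$H{\left(4 \right)} \left(2 + 0\right)^{2} + y{\left(4,4 \right)} = \left(5 + 6 \cdot 4\right) \left(2 + 0\right)^{2} + \sqrt{4^{2} + 4^{2}} = \left(5 + 24\right) 2^{2} + \sqrt{16 + 16} = 29 \cdot 4 + \sqrt{32} = 116 + 4 \sqrt{2}$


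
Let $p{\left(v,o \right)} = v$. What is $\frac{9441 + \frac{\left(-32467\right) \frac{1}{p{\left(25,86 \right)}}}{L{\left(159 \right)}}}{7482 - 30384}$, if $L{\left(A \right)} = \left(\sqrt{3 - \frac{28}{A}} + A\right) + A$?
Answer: $- \frac{1264410457407}{3068537256950} - \frac{32467 \sqrt{71391}}{9205611770850} \approx -0.41206$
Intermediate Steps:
$L{\left(A \right)} = \sqrt{3 - \frac{28}{A}} + 2 A$ ($L{\left(A \right)} = \left(A + \sqrt{3 - \frac{28}{A}}\right) + A = \sqrt{3 - \frac{28}{A}} + 2 A$)
$\frac{9441 + \frac{\left(-32467\right) \frac{1}{p{\left(25,86 \right)}}}{L{\left(159 \right)}}}{7482 - 30384} = \frac{9441 + \frac{\left(-32467\right) \frac{1}{25}}{\sqrt{3 - \frac{28}{159}} + 2 \cdot 159}}{7482 - 30384} = \frac{9441 + \frac{\left(-32467\right) \frac{1}{25}}{\sqrt{3 - \frac{28}{159}} + 318}}{-22902} = \left(9441 - \frac{32467}{25 \left(\sqrt{3 - \frac{28}{159}} + 318\right)}\right) \left(- \frac{1}{22902}\right) = \left(9441 - \frac{32467}{25 \left(\sqrt{\frac{449}{159}} + 318\right)}\right) \left(- \frac{1}{22902}\right) = \left(9441 - \frac{32467}{25 \left(\frac{\sqrt{71391}}{159} + 318\right)}\right) \left(- \frac{1}{22902}\right) = \left(9441 - \frac{32467}{25 \left(318 + \frac{\sqrt{71391}}{159}\right)}\right) \left(- \frac{1}{22902}\right) = - \frac{3147}{7634} + \frac{32467}{572550 \left(318 + \frac{\sqrt{71391}}{159}\right)}$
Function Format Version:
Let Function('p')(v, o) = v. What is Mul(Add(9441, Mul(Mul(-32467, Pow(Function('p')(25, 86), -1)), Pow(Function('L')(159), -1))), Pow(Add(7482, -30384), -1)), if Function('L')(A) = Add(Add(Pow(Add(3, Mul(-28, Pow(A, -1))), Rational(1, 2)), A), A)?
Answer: Add(Rational(-1264410457407, 3068537256950), Mul(Rational(-32467, 9205611770850), Pow(71391, Rational(1, 2)))) ≈ -0.41206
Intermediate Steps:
Function('L')(A) = Add(Pow(Add(3, Mul(-28, Pow(A, -1))), Rational(1, 2)), Mul(2, A)) (Function('L')(A) = Add(Add(A, Pow(Add(3, Mul(-28, Pow(A, -1))), Rational(1, 2))), A) = Add(Pow(Add(3, Mul(-28, Pow(A, -1))), Rational(1, 2)), Mul(2, A)))
Mul(Add(9441, Mul(Mul(-32467, Pow(Function('p')(25, 86), -1)), Pow(Function('L')(159), -1))), Pow(Add(7482, -30384), -1)) = Mul(Add(9441, Mul(Mul(-32467, Pow(25, -1)), Pow(Add(Pow(Add(3, Mul(-28, Pow(159, -1))), Rational(1, 2)), Mul(2, 159)), -1))), Pow(Add(7482, -30384), -1)) = Mul(Add(9441, Mul(Mul(-32467, Rational(1, 25)), Pow(Add(Pow(Add(3, Mul(-28, Rational(1, 159))), Rational(1, 2)), 318), -1))), Pow(-22902, -1)) = Mul(Add(9441, Mul(Rational(-32467, 25), Pow(Add(Pow(Add(3, Rational(-28, 159)), Rational(1, 2)), 318), -1))), Rational(-1, 22902)) = Mul(Add(9441, Mul(Rational(-32467, 25), Pow(Add(Pow(Rational(449, 159), Rational(1, 2)), 318), -1))), Rational(-1, 22902)) = Mul(Add(9441, Mul(Rational(-32467, 25), Pow(Add(Mul(Rational(1, 159), Pow(71391, Rational(1, 2))), 318), -1))), Rational(-1, 22902)) = Mul(Add(9441, Mul(Rational(-32467, 25), Pow(Add(318, Mul(Rational(1, 159), Pow(71391, Rational(1, 2)))), -1))), Rational(-1, 22902)) = Add(Rational(-3147, 7634), Mul(Rational(32467, 572550), Pow(Add(318, Mul(Rational(1, 159), Pow(71391, Rational(1, 2)))), -1)))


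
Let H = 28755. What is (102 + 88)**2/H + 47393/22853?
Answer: 437555803/131427603 ≈ 3.3293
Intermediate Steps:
(102 + 88)**2/H + 47393/22853 = (102 + 88)**2/28755 + 47393/22853 = 190**2*(1/28755) + 47393*(1/22853) = 36100*(1/28755) + 47393/22853 = 7220/5751 + 47393/22853 = 437555803/131427603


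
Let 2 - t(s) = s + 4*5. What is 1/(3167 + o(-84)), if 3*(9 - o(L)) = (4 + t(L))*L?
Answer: 1/5136 ≈ 0.00019470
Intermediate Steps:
t(s) = -18 - s (t(s) = 2 - (s + 4*5) = 2 - (s + 20) = 2 - (20 + s) = 2 + (-20 - s) = -18 - s)
o(L) = 9 - L*(-14 - L)/3 (o(L) = 9 - (4 + (-18 - L))*L/3 = 9 - (-14 - L)*L/3 = 9 - L*(-14 - L)/3)
1/(3167 + o(-84)) = 1/(3167 + (9 + (⅓)*(-84)² + (14/3)*(-84))) = 1/(3167 + (9 + (⅓)*7056 - 392)) = 1/(3167 + (9 + 2352 - 392)) = 1/(3167 + 1969) = 1/5136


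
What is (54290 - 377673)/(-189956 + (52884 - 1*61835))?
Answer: 323383/198907 ≈ 1.6258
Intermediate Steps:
(54290 - 377673)/(-189956 + (52884 - 1*61835)) = -323383/(-189956 + (52884 - 61835)) = -323383/(-189956 - 8951) = -323383/(-198907) = -323383*(-1/198907) = 323383/198907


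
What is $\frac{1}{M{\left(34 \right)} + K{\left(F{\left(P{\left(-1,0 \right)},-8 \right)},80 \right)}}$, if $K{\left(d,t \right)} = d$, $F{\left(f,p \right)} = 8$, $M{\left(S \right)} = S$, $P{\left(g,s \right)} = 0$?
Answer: $\frac{1}{42} \approx 0.02381$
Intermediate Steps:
$\frac{1}{M{\left(34 \right)} + K{\left(F{\left(P{\left(-1,0 \right)},-8 \right)},80 \right)}} = \frac{1}{34 + 8} = \frac{1}{42}$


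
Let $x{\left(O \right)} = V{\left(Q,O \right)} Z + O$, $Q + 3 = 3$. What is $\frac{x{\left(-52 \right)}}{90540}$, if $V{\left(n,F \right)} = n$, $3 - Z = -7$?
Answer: $- \frac{13}{22635} \approx -0.00057433$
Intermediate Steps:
$Q = 0$ ($Q = -3 + 3 = 0$)
$Z = 10$ ($Z = 3 - -7 = 3 + 7 = 10$)
$x{\left(O \right)} = O$ ($x{\left(O \right)} = 0 \cdot 10 + O = 0 + O = O$)
$\frac{x{\left(-52 \right)}}{90540} = - \frac{52}{90540} = \left(-52\right) \frac{1}{90540} = - \frac{13}{22635}$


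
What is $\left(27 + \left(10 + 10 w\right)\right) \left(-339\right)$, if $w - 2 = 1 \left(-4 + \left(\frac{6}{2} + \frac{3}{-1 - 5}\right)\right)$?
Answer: $-14238$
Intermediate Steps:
$w = \frac{1}{2}$ ($w = 2 + 1 \left(-4 + \left(\frac{6}{2} + \frac{3}{-1 - 5}\right)\right) = 2 + 1 \left(-4 + \left(6 \cdot \frac{1}{2} + \frac{3}{-6}\right)\right) = 2 + 1 \left(-4 + \left(3 + 3 \left(- \frac{1}{6}\right)\right)\right) = 2 + 1 \left(-4 + \left(3 - \frac{1}{2}\right)\right) = 2 + 1 \left(-4 + \frac{5}{2}\right) = 2 + 1 \left(- \frac{3}{2}\right) = 2 - \frac{3}{2} = \frac{1}{2} \approx 0.5$)
$\left(27 + \left(10 + 10 w\right)\right) \left(-339\right) = \left(27 + \left(10 + 10 \cdot \frac{1}{2}\right)\right) \left(-339\right) = \left(27 + \left(10 + 5\right)\right) \left(-339\right) = \left(27 + 15\right) \left(-339\right) = 42 \left(-339\right) = -14238$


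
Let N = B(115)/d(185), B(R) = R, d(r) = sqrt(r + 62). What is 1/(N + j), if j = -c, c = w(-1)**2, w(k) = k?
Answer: 247/12978 + 115*sqrt(247)/12978 ≈ 0.15830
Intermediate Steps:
d(r) = sqrt(62 + r)
c = 1 (c = (-1)**2 = 1)
N = 115*sqrt(247)/247 (N = 115/(sqrt(62 + 185)) = 115/(sqrt(247)) = 115*(sqrt(247)/247) = 115*sqrt(247)/247 ≈ 7.3173)
j = -1 (j = -1*1 = -1)
1/(N + j) = 1/(115*sqrt(247)/247 - 1) = 1/(-1 + 115*sqrt(247)/247)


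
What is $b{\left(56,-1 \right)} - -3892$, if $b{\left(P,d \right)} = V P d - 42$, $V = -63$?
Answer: $7378$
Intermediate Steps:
$b{\left(P,d \right)} = -42 - 63 P d$ ($b{\left(P,d \right)} = - 63 P d - 42 = -42 - 63 P d$)
$b{\left(56,-1 \right)} - -3892 = \left(-42 - 3528 \left(-1\right)\right) - -3892 = \left(-42 + 3528\right) + 3892 = 3486 + 3892 = 7378$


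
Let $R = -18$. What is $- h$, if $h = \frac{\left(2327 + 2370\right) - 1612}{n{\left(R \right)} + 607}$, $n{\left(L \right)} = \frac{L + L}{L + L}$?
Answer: $- \frac{3085}{608} \approx -5.074$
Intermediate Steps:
$n{\left(L \right)} = 1$ ($n{\left(L \right)} = \frac{2 L}{2 L} = 2 L \frac{1}{2 L} = 1$)
$h = \frac{3085}{608}$ ($h = \frac{\left(2327 + 2370\right) - 1612}{1 + 607} = \frac{4697 - 1612}{608} = 3085 \cdot \frac{1}{608} = \frac{3085}{608} \approx 5.074$)
$- h = \left(-1\right) \frac{3085}{608} = - \frac{3085}{608}$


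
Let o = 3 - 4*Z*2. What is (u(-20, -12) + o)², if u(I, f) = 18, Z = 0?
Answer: 441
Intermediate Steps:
o = 3 (o = 3 - 4*0*2 = 3 - 0 = 3 - 4*0 = 3 + 0 = 3)
(u(-20, -12) + o)² = (18 + 3)² = 21² = 441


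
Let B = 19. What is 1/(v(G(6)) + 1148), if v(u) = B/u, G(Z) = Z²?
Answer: 36/41347 ≈ 0.00087068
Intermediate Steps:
v(u) = 19/u
1/(v(G(6)) + 1148) = 1/(19/(6²) + 1148) = 1/(19/36 + 1148) = 1/(41347/36) = 36/41347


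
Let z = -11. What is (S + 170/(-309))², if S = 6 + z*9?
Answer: 835614649/95481 ≈ 8751.6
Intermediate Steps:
S = -93 (S = 6 - 11*9 = 6 - 99 = -93)
(S + 170/(-309))² = (-93 + 170/(-309))² = (-93 + 170*(-1/309))² = (-93 - 170/309)² = (-28907/309)² = 835614649/95481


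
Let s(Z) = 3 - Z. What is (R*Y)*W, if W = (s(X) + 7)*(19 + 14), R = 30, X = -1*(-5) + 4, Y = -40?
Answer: -39600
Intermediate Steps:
X = 9 (X = 5 + 4 = 9)
W = 33 (W = ((3 - 1*9) + 7)*(19 + 14) = ((3 - 9) + 7)*33 = (-6 + 7)*33 = 1*33 = 33)
(R*Y)*W = (30*(-40))*33 = -1200*33 = -39600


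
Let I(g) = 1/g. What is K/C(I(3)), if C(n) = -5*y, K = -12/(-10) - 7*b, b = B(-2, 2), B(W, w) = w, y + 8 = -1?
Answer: -64/225 ≈ -0.28444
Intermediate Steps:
y = -9 (y = -8 - 1 = -9)
b = 2
K = -64/5 (K = -12/(-10) - 7*2 = -12*(-⅒) - 14 = 6/5 - 14 = -64/5 ≈ -12.800)
C(n) = 45 (C(n) = -5*(-9) = 45)
K/C(I(3)) = -64/5/45 = -64/5*1/45 = -64/225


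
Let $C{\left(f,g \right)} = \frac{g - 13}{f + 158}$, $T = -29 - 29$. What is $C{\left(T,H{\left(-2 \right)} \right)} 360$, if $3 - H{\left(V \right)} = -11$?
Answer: $\frac{18}{5} \approx 3.6$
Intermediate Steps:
$T = -58$
$H{\left(V \right)} = 14$ ($H{\left(V \right)} = 3 - -11 = 3 + 11 = 14$)
$C{\left(f,g \right)} = \frac{-13 + g}{158 + f}$
$C{\left(T,H{\left(-2 \right)} \right)} 360 = \frac{-13 + 14}{158 - 58} \cdot 360 = \frac{1}{100} \cdot 1 \cdot 360 = \frac{1}{100} \cdot 360 = \frac{18}{5}$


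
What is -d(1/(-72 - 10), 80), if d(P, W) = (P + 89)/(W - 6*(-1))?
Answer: -7297/7052 ≈ -1.0347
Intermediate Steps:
d(P, W) = (89 + P)/(6 + W) (d(P, W) = (89 + P)/(W + 6) = (89 + P)/(6 + W))
-d(1/(-72 - 10), 80) = -(89 + 1/(-72 - 10))/(6 + 80) = -(89 + 1/(-82))/86 = -(89 - 1/82)/86 = -7297/(86*82) = -1*7297/7052 = -7297/7052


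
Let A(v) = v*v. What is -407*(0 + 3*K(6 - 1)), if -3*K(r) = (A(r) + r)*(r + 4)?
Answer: 109890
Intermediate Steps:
A(v) = v²
K(r) = -(4 + r)*(r + r²)/3 (K(r) = -(r² + r)*(r + 4)/3 = -(r + r²)*(4 + r)/3 = -(4 + r)*(r + r²)/3)
-407*(0 + 3*K(6 - 1)) = -407*(0 + 3*((6 - 1)*(-4 - (6 - 1)² - 5*(6 - 1))/3)) = -407*(0 + 3*((⅓)*5*(-4 - 1*5² - 5*5))) = -407*(0 + 3*((⅓)*5*(-4 - 1*25 - 25))) = -407*(0 + 3*((⅓)*5*(-4 - 25 - 25))) = -407*(0 + 3*((⅓)*5*(-54))) = -407*(0 + 3*(-90)) = -407*(0 - 270) = -407*(-270) = 109890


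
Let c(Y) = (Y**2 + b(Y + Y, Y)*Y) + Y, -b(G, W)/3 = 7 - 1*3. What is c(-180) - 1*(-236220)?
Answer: 270600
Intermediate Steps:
b(G, W) = -12 (b(G, W) = -3*(7 - 1*3) = -3*(7 - 3) = -3*4 = -12)
c(Y) = Y**2 - 11*Y (c(Y) = (Y**2 - 12*Y) + Y = Y**2 - 11*Y)
c(-180) - 1*(-236220) = -180*(-11 - 180) - 1*(-236220) = -180*(-191) + 236220 = 34380 + 236220 = 270600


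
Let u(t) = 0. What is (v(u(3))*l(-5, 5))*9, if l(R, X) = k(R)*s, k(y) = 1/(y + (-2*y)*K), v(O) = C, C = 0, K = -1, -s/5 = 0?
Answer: 0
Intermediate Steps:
s = 0 (s = -5*0 = 0)
v(O) = 0
k(y) = 1/(3*y) (k(y) = 1/(y - 2*y*(-1)) = 1/(y + 2*y) = 1/(3*y))
l(R, X) = 0 (l(R, X) = (1/(3*R))*0 = 0)
(v(u(3))*l(-5, 5))*9 = (0*0)*9 = 0*9 = 0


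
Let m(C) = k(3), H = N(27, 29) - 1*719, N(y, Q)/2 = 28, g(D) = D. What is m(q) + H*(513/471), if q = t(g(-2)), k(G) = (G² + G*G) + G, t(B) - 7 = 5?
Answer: -110076/157 ≈ -701.12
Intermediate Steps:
t(B) = 12 (t(B) = 7 + 5 = 12)
k(G) = G + 2*G² (k(G) = (G² + G²) + G = 2*G² + G = G + 2*G²)
q = 12
N(y, Q) = 56 (N(y, Q) = 2*28 = 56)
H = -663 (H = 56 - 1*719 = 56 - 719 = -663)
m(C) = 21 (m(C) = 3*(1 + 2*3) = 3*(1 + 6) = 3*7 = 21)
m(q) + H*(513/471) = 21 - 340119/471 = 21 - 663*171/157 = 21 - 113373/157 = -110076/157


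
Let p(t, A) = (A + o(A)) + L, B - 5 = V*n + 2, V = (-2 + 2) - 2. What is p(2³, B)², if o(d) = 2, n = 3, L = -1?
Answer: 4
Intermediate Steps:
V = -2 (V = 0 - 2 = -2)
B = 1 (B = 5 + (-2*3 + 2) = 5 + (-6 + 2) = 5 - 4 = 1)
p(t, A) = 1 + A (p(t, A) = (A + 2) - 1 = (2 + A) - 1 = 1 + A)
p(2³, B)² = (1 + 1)² = 2² = 4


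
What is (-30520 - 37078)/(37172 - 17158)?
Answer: -33799/10007 ≈ -3.3775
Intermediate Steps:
(-30520 - 37078)/(37172 - 17158) = -67598/20014 = -67598*1/20014 = -33799/10007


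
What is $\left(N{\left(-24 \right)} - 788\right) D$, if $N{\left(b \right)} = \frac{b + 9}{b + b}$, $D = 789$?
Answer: $- \frac{9943767}{16} \approx -6.2149 \cdot 10^{5}$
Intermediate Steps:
$N{\left(b \right)} = \frac{9 + b}{2 b}$
$\left(N{\left(-24 \right)} - 788\right) D = \left(\frac{9 - 24}{2 \left(-24\right)} - 788\right) 789 = \left(\frac{1}{2} \left(- \frac{1}{24}\right) \left(-15\right) - 788\right) 789 = \left(\frac{5}{16} - 788\right) 789 = \left(- \frac{12603}{16}\right) 789 = - \frac{9943767}{16}$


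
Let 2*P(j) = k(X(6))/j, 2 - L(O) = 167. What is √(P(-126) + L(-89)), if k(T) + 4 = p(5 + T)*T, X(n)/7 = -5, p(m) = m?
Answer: I*√298382/42 ≈ 13.006*I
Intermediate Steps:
X(n) = -35 (X(n) = 7*(-5) = -35)
L(O) = -165 (L(O) = 2 - 1*167 = 2 - 167 = -165)
k(T) = -4 + T*(5 + T) (k(T) = -4 + (5 + T)*T = -4 + T*(5 + T))
P(j) = 523/j (P(j) = ((-4 - 35*(5 - 35))/j)/2 = ((-4 - 35*(-30))/j)/2 = ((-4 + 1050)/j)/2 = (1046/j)/2 = 523/j)
√(P(-126) + L(-89)) = √(523/(-126) - 165) = √(523*(-1/126) - 165) = √(-523/126 - 165) = √(-21313/126) = I*√298382/42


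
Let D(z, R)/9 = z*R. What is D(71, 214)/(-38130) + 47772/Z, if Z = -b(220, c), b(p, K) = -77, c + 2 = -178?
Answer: 301836153/489335 ≈ 616.83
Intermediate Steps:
c = -180 (c = -2 - 178 = -180)
Z = 77 (Z = -1*(-77) = 77)
D(z, R) = 9*R*z (D(z, R) = 9*(z*R) = 9*(R*z) = 9*R*z)
D(71, 214)/(-38130) + 47772/Z = (9*214*71)/(-38130) + 47772/77 = 136746*(-1/38130) + 47772*(1/77) = -22791/6355 + 47772/77 = 301836153/489335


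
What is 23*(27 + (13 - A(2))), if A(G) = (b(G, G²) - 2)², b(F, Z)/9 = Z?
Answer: -25668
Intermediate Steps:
b(F, Z) = 9*Z
A(G) = (-2 + 9*G²)² (A(G) = (9*G² - 2)² = (-2 + 9*G²)²)
23*(27 + (13 - A(2))) = 23*(27 + (13 - (-2 + 9*2²)²)) = 23*(27 + (13 - (-2 + 9*4)²)) = 23*(27 + (13 - (-2 + 36)²)) = 23*(27 + (13 - 1*34²)) = 23*(27 + (13 - 1*1156)) = 23*(27 + (13 - 1156)) = 23*(27 - 1143) = 23*(-1116) = -25668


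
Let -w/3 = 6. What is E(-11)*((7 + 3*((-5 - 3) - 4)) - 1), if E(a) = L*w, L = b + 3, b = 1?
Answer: 2160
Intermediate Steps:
w = -18 (w = -3*6 = -18)
L = 4 (L = 1 + 3 = 4)
E(a) = -72 (E(a) = 4*(-18) = -72)
E(-11)*((7 + 3*((-5 - 3) - 4)) - 1) = -72*((7 + 3*((-5 - 3) - 4)) - 1) = -72*((7 + 3*(-8 - 4)) - 1) = -72*((7 + 3*(-12)) - 1) = -72*((7 - 36) - 1) = -72*(-29 - 1) = -72*(-30) = 2160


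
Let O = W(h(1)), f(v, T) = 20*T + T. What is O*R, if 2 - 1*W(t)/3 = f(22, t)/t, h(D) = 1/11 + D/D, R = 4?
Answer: -228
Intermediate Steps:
f(v, T) = 21*T
h(D) = 12/11 (h(D) = 1*(1/11) + 1 = 1/11 + 1 = 12/11)
W(t) = -57 (W(t) = 6 - 3*21*t/t = 6 - 3*21 = 6 - 63 = -57)
O = -57
O*R = -57*4 = -228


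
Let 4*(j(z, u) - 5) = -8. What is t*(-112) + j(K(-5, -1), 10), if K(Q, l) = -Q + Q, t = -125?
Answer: 14003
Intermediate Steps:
K(Q, l) = 0
j(z, u) = 3 (j(z, u) = 5 + (¼)*(-8) = 5 - 2 = 3)
t*(-112) + j(K(-5, -1), 10) = -125*(-112) + 3 = 14000 + 3 = 14003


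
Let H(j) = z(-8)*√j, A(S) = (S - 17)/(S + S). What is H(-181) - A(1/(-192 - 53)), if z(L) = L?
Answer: -2083 - 8*I*√181 ≈ -2083.0 - 107.63*I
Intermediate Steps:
A(S) = (-17 + S)/(2*S) (A(S) = (-17 + S)/((2*S)) = (-17 + S)*(1/(2*S)) = (-17 + S)/(2*S))
H(j) = -8*√j
H(-181) - A(1/(-192 - 53)) = -8*I*√181 - (-17 + 1/(-192 - 53))/(2*(1/(-192 - 53))) = -8*I*√181 - (-17 + 1/(-245))/(2*(1/(-245))) = -8*I*√181 - (-17 - 1/245)/(2*(-1/245)) = -8*I*√181 - (-245)*(-4166)/(2*245) = -8*I*√181 - 1*2083 = -8*I*√181 - 2083 = -2083 - 8*I*√181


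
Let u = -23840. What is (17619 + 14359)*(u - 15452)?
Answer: -1256479576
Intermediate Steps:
(17619 + 14359)*(u - 15452) = (17619 + 14359)*(-23840 - 15452) = 31978*(-39292) = -1256479576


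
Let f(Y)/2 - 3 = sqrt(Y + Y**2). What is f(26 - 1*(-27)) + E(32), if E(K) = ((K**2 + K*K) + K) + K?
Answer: 2118 + 6*sqrt(318) ≈ 2225.0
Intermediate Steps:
f(Y) = 6 + 2*sqrt(Y + Y**2)
E(K) = 2*K + 2*K**2 (E(K) = ((K**2 + K**2) + K) + K = (2*K**2 + K) + K = (K + 2*K**2) + K = 2*K + 2*K**2)
f(26 - 1*(-27)) + E(32) = (6 + 2*sqrt((26 - 1*(-27))*(1 + (26 - 1*(-27))))) + 2*32*(1 + 32) = (6 + 2*sqrt((26 + 27)*(1 + (26 + 27)))) + 2*32*33 = (6 + 2*sqrt(53*(1 + 53))) + 2112 = (6 + 2*sqrt(53*54)) + 2112 = (6 + 2*sqrt(2862)) + 2112 = (6 + 2*(3*sqrt(318))) + 2112 = (6 + 6*sqrt(318)) + 2112 = 2118 + 6*sqrt(318)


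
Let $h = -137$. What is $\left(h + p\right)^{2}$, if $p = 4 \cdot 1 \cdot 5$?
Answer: $13689$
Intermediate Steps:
$p = 20$ ($p = 4 \cdot 5 = 20$)
$\left(h + p\right)^{2} = \left(-137 + 20\right)^{2} = \left(-117\right)^{2} = 13689$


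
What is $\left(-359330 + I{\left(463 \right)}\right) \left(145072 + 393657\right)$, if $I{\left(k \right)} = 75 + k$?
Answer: $-193291655368$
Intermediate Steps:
$\left(-359330 + I{\left(463 \right)}\right) \left(145072 + 393657\right) = \left(-359330 + \left(75 + 463\right)\right) \left(145072 + 393657\right) = \left(-359330 + 538\right) 538729 = \left(-358792\right) 538729 = -193291655368$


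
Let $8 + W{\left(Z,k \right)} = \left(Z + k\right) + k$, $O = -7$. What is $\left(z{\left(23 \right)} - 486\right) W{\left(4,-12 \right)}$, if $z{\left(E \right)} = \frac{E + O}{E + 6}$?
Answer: $\frac{394184}{29} \approx 13593.0$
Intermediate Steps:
$W{\left(Z,k \right)} = -8 + Z + 2 k$ ($W{\left(Z,k \right)} = -8 + \left(\left(Z + k\right) + k\right) = -8 + \left(Z + 2 k\right) = -8 + Z + 2 k$)
$z{\left(E \right)} = \frac{-7 + E}{6 + E}$ ($z{\left(E \right)} = \frac{E - 7}{E + 6} = \frac{-7 + E}{6 + E}$)
$\left(z{\left(23 \right)} - 486\right) W{\left(4,-12 \right)} = \left(\frac{-7 + 23}{6 + 23} - 486\right) \left(-8 + 4 + 2 \left(-12\right)\right) = \left(\frac{1}{29} \cdot 16 - 486\right) \left(-8 + 4 - 24\right) = \left(\frac{1}{29} \cdot 16 - 486\right) \left(-28\right) = \left(\frac{16}{29} - 486\right) \left(-28\right) = \left(- \frac{14078}{29}\right) \left(-28\right) = \frac{394184}{29}$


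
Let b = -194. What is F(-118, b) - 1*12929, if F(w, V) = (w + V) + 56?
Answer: -13185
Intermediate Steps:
F(w, V) = 56 + V + w (F(w, V) = (V + w) + 56 = 56 + V + w)
F(-118, b) - 1*12929 = (56 - 194 - 118) - 1*12929 = -256 - 12929 = -13185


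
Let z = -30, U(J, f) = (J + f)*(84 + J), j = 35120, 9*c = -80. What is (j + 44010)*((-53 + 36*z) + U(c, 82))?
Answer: 27935659550/81 ≈ 3.4488e+8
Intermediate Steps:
c = -80/9 (c = (1/9)*(-80) = -80/9 ≈ -8.8889)
U(J, f) = (84 + J)*(J + f)
(j + 44010)*((-53 + 36*z) + U(c, 82)) = (35120 + 44010)*((-53 + 36*(-30)) + ((-80/9)**2 + 84*(-80/9) + 84*82 - 80/9*82)) = 79130*((-53 - 1080) + (6400/81 - 2240/3 + 6888 - 6560/9)) = 79130*(-1133 + 444808/81) = 79130*(353035/81) = 27935659550/81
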